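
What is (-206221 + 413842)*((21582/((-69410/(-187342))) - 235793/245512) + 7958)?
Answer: 10647688471165685169/774590360 ≈ 1.3746e+10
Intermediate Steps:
(-206221 + 413842)*((21582/((-69410/(-187342))) - 235793/245512) + 7958) = 207621*((21582/((-69410*(-1/187342))) - 235793*1/245512) + 7958) = 207621*((21582/(34705/93671) - 235793/245512) + 7958) = 207621*((21582*(93671/34705) - 235793/245512) + 7958) = 207621*((183782502/3155 - 235793/245512) + 7958) = 207621*(45120065704109/774590360 + 7958) = 207621*(51284255788989/774590360) = 10647688471165685169/774590360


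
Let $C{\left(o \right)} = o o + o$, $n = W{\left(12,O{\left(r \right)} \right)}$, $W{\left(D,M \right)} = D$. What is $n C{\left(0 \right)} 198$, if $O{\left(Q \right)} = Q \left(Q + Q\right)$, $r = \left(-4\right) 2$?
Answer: $0$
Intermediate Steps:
$r = -8$
$O{\left(Q \right)} = 2 Q^{2}$ ($O{\left(Q \right)} = Q 2 Q = 2 Q^{2}$)
$n = 12$
$C{\left(o \right)} = o + o^{2}$ ($C{\left(o \right)} = o^{2} + o = o + o^{2}$)
$n C{\left(0 \right)} 198 = 12 \cdot 0 \left(1 + 0\right) 198 = 12 \cdot 0 \cdot 1 \cdot 198 = 12 \cdot 0 \cdot 198 = 0 \cdot 198 = 0$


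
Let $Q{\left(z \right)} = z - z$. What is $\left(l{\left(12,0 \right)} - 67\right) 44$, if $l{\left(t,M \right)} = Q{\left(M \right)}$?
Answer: $-2948$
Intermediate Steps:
$Q{\left(z \right)} = 0$
$l{\left(t,M \right)} = 0$
$\left(l{\left(12,0 \right)} - 67\right) 44 = \left(0 - 67\right) 44 = \left(-67\right) 44 = -2948$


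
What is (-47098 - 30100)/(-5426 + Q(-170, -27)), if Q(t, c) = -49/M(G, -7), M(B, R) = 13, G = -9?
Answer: 91234/6417 ≈ 14.218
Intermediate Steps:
Q(t, c) = -49/13
(-47098 - 30100)/(-5426 + Q(-170, -27)) = (-47098 - 30100)/(-5426 - 49/13) = -77198/(-70587/13) = -77198*(-13/70587) = 91234/6417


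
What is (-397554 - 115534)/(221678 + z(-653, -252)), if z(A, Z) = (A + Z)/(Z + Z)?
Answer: -258596352/111726617 ≈ -2.3145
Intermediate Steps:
z(A, Z) = (A + Z)/(2*Z) (z(A, Z) = (A + Z)/((2*Z)) = (A + Z)*(1/(2*Z)) = (A + Z)/(2*Z))
(-397554 - 115534)/(221678 + z(-653, -252)) = (-397554 - 115534)/(221678 + (½)*(-653 - 252)/(-252)) = -513088/(221678 + (½)*(-1/252)*(-905)) = -513088/(221678 + 905/504) = -513088/111726617/504 = -513088*504/111726617 = -258596352/111726617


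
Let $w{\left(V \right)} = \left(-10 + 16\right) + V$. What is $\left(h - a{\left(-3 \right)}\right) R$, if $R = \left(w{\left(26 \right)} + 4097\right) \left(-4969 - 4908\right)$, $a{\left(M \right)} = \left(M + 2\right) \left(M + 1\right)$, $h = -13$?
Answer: $611731995$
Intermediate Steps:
$a{\left(M \right)} = \left(1 + M\right) \left(2 + M\right)$ ($a{\left(M \right)} = \left(2 + M\right) \left(1 + M\right) = \left(1 + M\right) \left(2 + M\right)$)
$w{\left(V \right)} = 6 + V$
$R = -40782133$ ($R = \left(\left(6 + 26\right) + 4097\right) \left(-4969 - 4908\right) = \left(32 + 4097\right) \left(-9877\right) = 4129 \left(-9877\right) = -40782133$)
$\left(h - a{\left(-3 \right)}\right) R = \left(-13 - \left(2 + \left(-3\right)^{2} + 3 \left(-3\right)\right)\right) \left(-40782133\right) = \left(-13 - \left(2 + 9 - 9\right)\right) \left(-40782133\right) = \left(-13 - 2\right) \left(-40782133\right) = \left(-15\right) \left(-40782133\right) = 611731995$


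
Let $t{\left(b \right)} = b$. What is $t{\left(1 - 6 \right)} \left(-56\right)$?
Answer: $280$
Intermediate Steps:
$t{\left(1 - 6 \right)} \left(-56\right) = \left(1 - 6\right) \left(-56\right) = \left(-5\right) \left(-56\right) = 280$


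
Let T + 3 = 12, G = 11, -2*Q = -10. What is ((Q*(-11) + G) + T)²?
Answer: 1225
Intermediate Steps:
Q = 5 (Q = -½*(-10) = 5)
T = 9 (T = -3 + 12 = 9)
((Q*(-11) + G) + T)² = ((5*(-11) + 11) + 9)² = ((-55 + 11) + 9)² = (-44 + 9)² = (-35)² = 1225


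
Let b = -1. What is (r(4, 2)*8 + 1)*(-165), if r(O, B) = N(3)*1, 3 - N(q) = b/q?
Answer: -4565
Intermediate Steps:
N(q) = 3 + 1/q (N(q) = 3 - (-1)/q = 3 + 1/q)
r(O, B) = 10/3 (r(O, B) = (3 + 1/3)*1 = (3 + ⅓)*1 = (10/3)*1 = 10/3)
(r(4, 2)*8 + 1)*(-165) = ((10/3)*8 + 1)*(-165) = (80/3 + 1)*(-165) = (83/3)*(-165) = -4565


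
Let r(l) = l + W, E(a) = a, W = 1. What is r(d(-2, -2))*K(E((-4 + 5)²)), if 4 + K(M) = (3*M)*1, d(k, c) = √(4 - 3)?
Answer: -2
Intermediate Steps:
d(k, c) = 1 (d(k, c) = √1 = 1)
r(l) = 1 + l (r(l) = l + 1 = 1 + l)
K(M) = -4 + 3*M (K(M) = -4 + (3*M)*1 = -4 + 3*M)
r(d(-2, -2))*K(E((-4 + 5)²)) = (1 + 1)*(-4 + 3*(-4 + 5)²) = 2*(-4 + 3*1²) = 2*(-4 + 3*1) = 2*(-4 + 3) = 2*(-1) = -2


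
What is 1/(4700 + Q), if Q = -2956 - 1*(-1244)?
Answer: 1/2988 ≈ 0.00033467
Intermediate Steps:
Q = -1712 (Q = -2956 + 1244 = -1712)
1/(4700 + Q) = 1/(4700 - 1712) = 1/2988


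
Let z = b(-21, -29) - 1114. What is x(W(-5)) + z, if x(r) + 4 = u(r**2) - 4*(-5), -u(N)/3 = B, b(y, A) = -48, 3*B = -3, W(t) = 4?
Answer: -1143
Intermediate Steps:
B = -1 (B = (1/3)*(-3) = -1)
u(N) = 3 (u(N) = -3*(-1) = 3)
x(r) = 19 (x(r) = -4 + (3 - 4*(-5)) = -4 + (3 + 20) = -4 + 23 = 19)
z = -1162 (z = -48 - 1114 = -1162)
x(W(-5)) + z = 19 - 1162 = -1143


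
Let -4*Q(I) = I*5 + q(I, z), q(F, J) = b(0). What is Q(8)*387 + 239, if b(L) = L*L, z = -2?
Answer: -3631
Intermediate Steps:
b(L) = L²
q(F, J) = 0 (q(F, J) = 0² = 0)
Q(I) = -5*I/4 (Q(I) = -(I*5 + 0)/4 = -(5*I + 0)/4 = -5*I/4)
Q(8)*387 + 239 = -5/4*8*387 + 239 = -10*387 + 239 = -3870 + 239 = -3631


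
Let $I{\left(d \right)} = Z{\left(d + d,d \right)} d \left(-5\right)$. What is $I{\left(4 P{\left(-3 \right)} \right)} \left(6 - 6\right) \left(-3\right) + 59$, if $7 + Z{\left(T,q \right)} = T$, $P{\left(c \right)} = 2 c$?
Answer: $59$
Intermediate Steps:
$Z{\left(T,q \right)} = -7 + T$
$I{\left(d \right)} = - 5 d \left(-7 + 2 d\right)$ ($I{\left(d \right)} = \left(-7 + \left(d + d\right)\right) d \left(-5\right) = \left(-7 + 2 d\right) d \left(-5\right) = d \left(-7 + 2 d\right) \left(-5\right) = - 5 d \left(-7 + 2 d\right)$)
$I{\left(4 P{\left(-3 \right)} \right)} \left(6 - 6\right) \left(-3\right) + 59 = 5 \cdot 4 \cdot 2 \left(-3\right) \left(7 - 2 \cdot 4 \cdot 2 \left(-3\right)\right) \left(6 - 6\right) \left(-3\right) + 59 = 5 \cdot 4 \left(-6\right) \left(7 - 2 \cdot 4 \left(-6\right)\right) 0 \left(-3\right) + 59 = 5 \left(-24\right) \left(7 - -48\right) 0 + 59 = 5 \left(-24\right) \left(7 + 48\right) 0 + 59 = 5 \left(-24\right) 55 \cdot 0 + 59 = \left(-6600\right) 0 + 59 = 0 + 59 = 59$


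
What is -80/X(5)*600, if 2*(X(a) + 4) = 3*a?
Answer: -96000/7 ≈ -13714.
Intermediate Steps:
X(a) = -4 + 3*a/2 (X(a) = -4 + (3*a)/2 = -4 + 3*a/2)
-80/X(5)*600 = -80/(-4 + (3/2)*5)*600 = -80/(-4 + 15/2)*600 = -80/7/2*600 = -80*2/7*600 = -160/7*600 = -96000/7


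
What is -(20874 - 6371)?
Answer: -14503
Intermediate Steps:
-(20874 - 6371) = -1*14503 = -14503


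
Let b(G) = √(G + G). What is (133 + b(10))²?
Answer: 17709 + 532*√5 ≈ 18899.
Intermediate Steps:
b(G) = √2*√G (b(G) = √(2*G) = √2*√G)
(133 + b(10))² = (133 + √2*√10)² = (133 + 2*√5)²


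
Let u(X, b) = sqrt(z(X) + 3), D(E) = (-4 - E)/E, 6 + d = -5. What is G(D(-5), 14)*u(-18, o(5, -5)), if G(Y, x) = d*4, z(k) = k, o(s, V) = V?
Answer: -44*I*sqrt(15) ≈ -170.41*I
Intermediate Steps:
d = -11 (d = -6 - 5 = -11)
D(E) = (-4 - E)/E
G(Y, x) = -44 (G(Y, x) = -11*4 = -44)
u(X, b) = sqrt(3 + X) (u(X, b) = sqrt(X + 3) = sqrt(3 + X))
G(D(-5), 14)*u(-18, o(5, -5)) = -44*sqrt(3 - 18) = -44*I*sqrt(15)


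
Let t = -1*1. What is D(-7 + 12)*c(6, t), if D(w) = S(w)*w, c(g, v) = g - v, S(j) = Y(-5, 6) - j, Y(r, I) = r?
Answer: -350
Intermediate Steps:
S(j) = -5 - j
t = -1
D(w) = w*(-5 - w) (D(w) = (-5 - w)*w = w*(-5 - w))
D(-7 + 12)*c(6, t) = (-(-7 + 12)*(5 + (-7 + 12)))*(6 - 1*(-1)) = (-1*5*(5 + 5))*(6 + 1) = -1*5*10*7 = -50*7 = -350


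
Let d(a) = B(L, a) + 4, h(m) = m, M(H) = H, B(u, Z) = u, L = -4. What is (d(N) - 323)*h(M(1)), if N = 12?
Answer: -323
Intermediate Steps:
d(a) = 0 (d(a) = -4 + 4 = 0)
(d(N) - 323)*h(M(1)) = (0 - 323)*1 = -323*1 = -323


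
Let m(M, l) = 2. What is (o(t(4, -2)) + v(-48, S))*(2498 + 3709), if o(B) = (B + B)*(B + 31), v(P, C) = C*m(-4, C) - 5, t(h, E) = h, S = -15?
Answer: 1520715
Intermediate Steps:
v(P, C) = -5 + 2*C (v(P, C) = C*2 - 5 = 2*C - 5 = -5 + 2*C)
o(B) = 2*B*(31 + B) (o(B) = (2*B)*(31 + B) = 2*B*(31 + B))
(o(t(4, -2)) + v(-48, S))*(2498 + 3709) = (2*4*(31 + 4) + (-5 + 2*(-15)))*(2498 + 3709) = (2*4*35 + (-5 - 30))*6207 = (280 - 35)*6207 = 245*6207 = 1520715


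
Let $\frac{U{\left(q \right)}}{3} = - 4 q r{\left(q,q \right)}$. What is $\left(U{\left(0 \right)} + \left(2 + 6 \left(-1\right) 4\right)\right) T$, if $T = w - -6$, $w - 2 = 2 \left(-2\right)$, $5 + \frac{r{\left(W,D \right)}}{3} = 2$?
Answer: $-88$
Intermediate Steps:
$r{\left(W,D \right)} = -9$ ($r{\left(W,D \right)} = -15 + 3 \cdot 2 = -15 + 6 = -9$)
$w = -2$ ($w = 2 + 2 \left(-2\right) = 2 - 4 = -2$)
$U{\left(q \right)} = 108 q$ ($U{\left(q \right)} = 3 - 4 q \left(-9\right) = 3 \cdot 36 q = 108 q$)
$T = 4$ ($T = -2 - -6 = -2 + 6 = 4$)
$\left(U{\left(0 \right)} + \left(2 + 6 \left(-1\right) 4\right)\right) T = \left(108 \cdot 0 + \left(2 + 6 \left(-1\right) 4\right)\right) 4 = \left(0 + \left(2 - 24\right)\right) 4 = \left(0 - 22\right) 4 = \left(-22\right) 4 = -88$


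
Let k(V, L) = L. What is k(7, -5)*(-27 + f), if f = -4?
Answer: 155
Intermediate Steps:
k(7, -5)*(-27 + f) = -5*(-27 - 4) = -5*(-31) = 155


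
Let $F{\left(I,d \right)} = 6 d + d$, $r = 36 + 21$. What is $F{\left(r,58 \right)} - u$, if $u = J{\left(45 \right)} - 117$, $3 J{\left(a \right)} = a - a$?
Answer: $523$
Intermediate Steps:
$r = 57$
$F{\left(I,d \right)} = 7 d$
$J{\left(a \right)} = 0$ ($J{\left(a \right)} = \frac{a - a}{3} = \frac{1}{3} \cdot 0 = 0$)
$u = -117$ ($u = 0 - 117 = -117$)
$F{\left(r,58 \right)} - u = 7 \cdot 58 - -117 = 406 + 117 = 523$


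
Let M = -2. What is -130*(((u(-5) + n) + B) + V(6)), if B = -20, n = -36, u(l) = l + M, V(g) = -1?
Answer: 8320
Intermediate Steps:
u(l) = -2 + l (u(l) = l - 2 = -2 + l)
-130*(((u(-5) + n) + B) + V(6)) = -130*((((-2 - 5) - 36) - 20) - 1) = -130*(((-7 - 36) - 20) - 1) = -130*((-43 - 20) - 1) = -130*(-63 - 1) = -130*(-64) = 8320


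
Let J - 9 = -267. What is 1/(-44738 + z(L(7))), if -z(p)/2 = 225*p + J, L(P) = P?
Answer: -1/47372 ≈ -2.1110e-5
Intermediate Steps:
J = -258 (J = 9 - 267 = -258)
z(p) = 516 - 450*p (z(p) = -2*(225*p - 258) = -2*(-258 + 225*p) = 516 - 450*p)
1/(-44738 + z(L(7))) = 1/(-44738 + (516 - 450*7)) = 1/(-44738 + (516 - 3150)) = 1/(-44738 - 2634) = 1/(-47372) = -1/47372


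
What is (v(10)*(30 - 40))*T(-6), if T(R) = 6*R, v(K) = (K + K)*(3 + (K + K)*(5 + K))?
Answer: 2181600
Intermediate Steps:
v(K) = 2*K*(3 + 2*K*(5 + K)) (v(K) = (2*K)*(3 + (2*K)*(5 + K)) = (2*K)*(3 + 2*K*(5 + K)) = 2*K*(3 + 2*K*(5 + K)))
(v(10)*(30 - 40))*T(-6) = ((2*10*(3 + 2*10**2 + 10*10))*(30 - 40))*(6*(-6)) = ((2*10*(3 + 2*100 + 100))*(-10))*(-36) = ((2*10*(3 + 200 + 100))*(-10))*(-36) = ((2*10*303)*(-10))*(-36) = (6060*(-10))*(-36) = -60600*(-36) = 2181600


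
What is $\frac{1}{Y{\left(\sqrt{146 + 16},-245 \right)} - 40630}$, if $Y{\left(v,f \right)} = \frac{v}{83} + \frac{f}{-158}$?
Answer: $- \frac{776350963810}{31541935823795673} - \frac{2072012 \sqrt{2}}{31541935823795673} \approx -2.4613 \cdot 10^{-5}$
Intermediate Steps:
$Y{\left(v,f \right)} = - \frac{f}{158} + \frac{v}{83}$ ($Y{\left(v,f \right)} = v \frac{1}{83} + f \left(- \frac{1}{158}\right) = \frac{v}{83} - \frac{f}{158} = - \frac{f}{158} + \frac{v}{83}$)
$\frac{1}{Y{\left(\sqrt{146 + 16},-245 \right)} - 40630} = \frac{1}{\left(\left(- \frac{1}{158}\right) \left(-245\right) + \frac{\sqrt{146 + 16}}{83}\right) - 40630} = \frac{1}{\left(\frac{245}{158} + \frac{\sqrt{162}}{83}\right) - 40630} = \frac{1}{\left(\frac{245}{158} + \frac{9 \sqrt{2}}{83}\right) - 40630} = \frac{1}{- \frac{6419295}{158} + \frac{9 \sqrt{2}}{83}}$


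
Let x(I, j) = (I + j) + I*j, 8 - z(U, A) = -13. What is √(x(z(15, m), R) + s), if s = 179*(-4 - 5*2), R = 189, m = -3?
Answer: √1673 ≈ 40.902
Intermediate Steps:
z(U, A) = 21 (z(U, A) = 8 - 1*(-13) = 8 + 13 = 21)
x(I, j) = I + j + I*j
s = -2506 (s = 179*(-4 - 10) = 179*(-14) = -2506)
√(x(z(15, m), R) + s) = √((21 + 189 + 21*189) - 2506) = √((21 + 189 + 3969) - 2506) = √(4179 - 2506) = √1673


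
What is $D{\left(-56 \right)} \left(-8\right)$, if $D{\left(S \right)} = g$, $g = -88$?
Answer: $704$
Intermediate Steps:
$D{\left(S \right)} = -88$
$D{\left(-56 \right)} \left(-8\right) = \left(-88\right) \left(-8\right) = 704$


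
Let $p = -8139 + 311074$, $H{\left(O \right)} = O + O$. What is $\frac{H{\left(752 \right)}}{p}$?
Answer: $\frac{1504}{302935} \approx 0.0049648$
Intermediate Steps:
$H{\left(O \right)} = 2 O$
$p = 302935$
$\frac{H{\left(752 \right)}}{p} = \frac{2 \cdot 752}{302935} = 1504 \cdot \frac{1}{302935} = \frac{1504}{302935}$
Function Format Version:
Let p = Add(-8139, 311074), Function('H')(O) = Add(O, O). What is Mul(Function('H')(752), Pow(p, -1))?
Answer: Rational(1504, 302935) ≈ 0.0049648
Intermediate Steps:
Function('H')(O) = Mul(2, O)
p = 302935
Mul(Function('H')(752), Pow(p, -1)) = Mul(Mul(2, 752), Pow(302935, -1)) = Mul(1504, Rational(1, 302935)) = Rational(1504, 302935)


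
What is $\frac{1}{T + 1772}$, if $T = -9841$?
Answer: $- \frac{1}{8069} \approx -0.00012393$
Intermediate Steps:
$\frac{1}{T + 1772} = \frac{1}{-9841 + 1772} = \frac{1}{-8069} = - \frac{1}{8069}$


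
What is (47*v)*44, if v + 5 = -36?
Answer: -84788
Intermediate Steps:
v = -41 (v = -5 - 36 = -41)
(47*v)*44 = (47*(-41))*44 = -1927*44 = -84788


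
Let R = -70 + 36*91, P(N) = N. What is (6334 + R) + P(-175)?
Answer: 9365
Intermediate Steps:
R = 3206 (R = -70 + 3276 = 3206)
(6334 + R) + P(-175) = (6334 + 3206) - 175 = 9540 - 175 = 9365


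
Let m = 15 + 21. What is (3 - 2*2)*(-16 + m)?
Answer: -20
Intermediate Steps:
m = 36
(3 - 2*2)*(-16 + m) = (3 - 2*2)*(-16 + 36) = (3 - 4)*20 = -1*20 = -20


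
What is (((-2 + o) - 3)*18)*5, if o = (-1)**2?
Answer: -360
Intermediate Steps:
o = 1
(((-2 + o) - 3)*18)*5 = (((-2 + 1) - 3)*18)*5 = ((-1 - 3)*18)*5 = -4*18*5 = -72*5 = -360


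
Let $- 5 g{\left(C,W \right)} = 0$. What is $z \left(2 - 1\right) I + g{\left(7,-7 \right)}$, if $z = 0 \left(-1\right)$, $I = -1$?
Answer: $0$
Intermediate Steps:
$g{\left(C,W \right)} = 0$ ($g{\left(C,W \right)} = \left(- \frac{1}{5}\right) 0 = 0$)
$z = 0$
$z \left(2 - 1\right) I + g{\left(7,-7 \right)} = 0 \left(2 - 1\right) \left(-1\right) + 0 = 0 \cdot 1 \left(-1\right) + 0 = 0 \left(-1\right) + 0 = 0 + 0 = 0$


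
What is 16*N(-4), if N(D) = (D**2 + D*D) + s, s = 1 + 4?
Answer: 592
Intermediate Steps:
s = 5
N(D) = 5 + 2*D**2 (N(D) = (D**2 + D*D) + 5 = (D**2 + D**2) + 5 = 2*D**2 + 5 = 5 + 2*D**2)
16*N(-4) = 16*(5 + 2*(-4)**2) = 16*(5 + 2*16) = 16*(5 + 32) = 16*37 = 592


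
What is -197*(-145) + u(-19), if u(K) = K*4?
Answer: 28489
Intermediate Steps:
u(K) = 4*K
-197*(-145) + u(-19) = -197*(-145) + 4*(-19) = 28565 - 76 = 28489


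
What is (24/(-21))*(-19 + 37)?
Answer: -144/7 ≈ -20.571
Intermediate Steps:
(24/(-21))*(-19 + 37) = (24*(-1/21))*18 = -8/7*18 = -144/7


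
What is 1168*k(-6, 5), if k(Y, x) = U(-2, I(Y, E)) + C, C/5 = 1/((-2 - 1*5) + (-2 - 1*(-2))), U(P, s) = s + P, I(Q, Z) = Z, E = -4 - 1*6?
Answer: -103952/7 ≈ -14850.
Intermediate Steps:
E = -10 (E = -4 - 6 = -10)
U(P, s) = P + s
C = -5/7 (C = 5/((-2 - 1*5) + (-2 - 1*(-2))) = 5/((-2 - 5) + (-2 + 2)) = 5/(-7 + 0) = 5/(-7) = 5*(-⅐) = -5/7 ≈ -0.71429)
k(Y, x) = -89/7 (k(Y, x) = (-2 - 10) - 5/7 = -12 - 5/7 = -89/7)
1168*k(-6, 5) = 1168*(-89/7) = -103952/7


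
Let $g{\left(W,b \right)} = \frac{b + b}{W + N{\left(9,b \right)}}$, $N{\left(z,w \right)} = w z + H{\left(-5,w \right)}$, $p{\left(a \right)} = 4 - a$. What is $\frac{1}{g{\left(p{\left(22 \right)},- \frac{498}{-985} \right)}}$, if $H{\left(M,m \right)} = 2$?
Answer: $- \frac{5639}{498} \approx -11.323$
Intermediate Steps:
$N{\left(z,w \right)} = 2 + w z$ ($N{\left(z,w \right)} = w z + 2 = 2 + w z$)
$g{\left(W,b \right)} = \frac{2 b}{2 + W + 9 b}$ ($g{\left(W,b \right)} = \frac{b + b}{W + \left(2 + b 9\right)} = \frac{2 b}{W + \left(2 + 9 b\right)} = \frac{2 b}{2 + W + 9 b}$)
$\frac{1}{g{\left(p{\left(22 \right)},- \frac{498}{-985} \right)}} = \frac{1}{2 \left(- \frac{498}{-985}\right) \frac{1}{2 + \left(4 - 22\right) + 9 \left(- \frac{498}{-985}\right)}} = \frac{1}{2 \left(\left(-498\right) \left(- \frac{1}{985}\right)\right) \frac{1}{2 + \left(4 - 22\right) + 9 \left(\left(-498\right) \left(- \frac{1}{985}\right)\right)}} = \frac{1}{2 \cdot \frac{498}{985} \frac{1}{2 - 18 + 9 \cdot \frac{498}{985}}} = \frac{1}{2 \cdot \frac{498}{985} \frac{1}{2 - 18 + \frac{4482}{985}}} = \frac{1}{2 \cdot \frac{498}{985} \frac{1}{- \frac{11278}{985}}} = \frac{1}{2 \cdot \frac{498}{985} \left(- \frac{985}{11278}\right)} = \frac{1}{- \frac{498}{5639}} = - \frac{5639}{498}$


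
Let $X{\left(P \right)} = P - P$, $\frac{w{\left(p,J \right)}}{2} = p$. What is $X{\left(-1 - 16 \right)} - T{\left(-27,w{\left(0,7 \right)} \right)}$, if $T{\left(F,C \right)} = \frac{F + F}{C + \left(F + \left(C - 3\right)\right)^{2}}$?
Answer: $\frac{3}{50} \approx 0.06$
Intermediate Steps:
$w{\left(p,J \right)} = 2 p$
$T{\left(F,C \right)} = \frac{2 F}{C + \left(-3 + C + F\right)^{2}}$ ($T{\left(F,C \right)} = \frac{2 F}{C + \left(F + \left(-3 + C\right)\right)^{2}} = \frac{2 F}{C + \left(-3 + C + F\right)^{2}}$)
$X{\left(P \right)} = 0$
$X{\left(-1 - 16 \right)} - T{\left(-27,w{\left(0,7 \right)} \right)} = 0 - 2 \left(-27\right) \frac{1}{2 \cdot 0 + \left(-3 + 2 \cdot 0 - 27\right)^{2}} = 0 - 2 \left(-27\right) \frac{1}{0 + \left(-3 + 0 - 27\right)^{2}} = 0 - 2 \left(-27\right) \frac{1}{0 + \left(-30\right)^{2}} = 0 - 2 \left(-27\right) \frac{1}{0 + 900} = 0 - 2 \left(-27\right) \frac{1}{900} = 0 - - \frac{3}{50} = 0 + \frac{3}{50} = \frac{3}{50}$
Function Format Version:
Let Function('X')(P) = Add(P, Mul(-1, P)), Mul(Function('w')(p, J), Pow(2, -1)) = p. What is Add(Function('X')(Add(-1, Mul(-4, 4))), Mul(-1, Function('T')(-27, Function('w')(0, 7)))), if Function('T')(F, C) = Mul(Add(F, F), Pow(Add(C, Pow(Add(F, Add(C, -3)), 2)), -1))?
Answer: Rational(3, 50) ≈ 0.060000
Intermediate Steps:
Function('w')(p, J) = Mul(2, p)
Function('T')(F, C) = Mul(2, F, Pow(Add(C, Pow(Add(-3, C, F), 2)), -1)) (Function('T')(F, C) = Mul(Mul(2, F), Pow(Add(C, Pow(Add(F, Add(-3, C)), 2)), -1)) = Mul(Mul(2, F), Pow(Add(C, Pow(Add(-3, C, F), 2)), -1)) = Mul(2, F, Pow(Add(C, Pow(Add(-3, C, F), 2)), -1)))
Function('X')(P) = 0
Add(Function('X')(Add(-1, Mul(-4, 4))), Mul(-1, Function('T')(-27, Function('w')(0, 7)))) = Add(0, Mul(-1, Mul(2, -27, Pow(Add(Mul(2, 0), Pow(Add(-3, Mul(2, 0), -27), 2)), -1)))) = Add(0, Mul(-1, Mul(2, -27, Pow(Add(0, Pow(Add(-3, 0, -27), 2)), -1)))) = Add(0, Mul(-1, Mul(2, -27, Pow(Add(0, Pow(-30, 2)), -1)))) = Add(0, Mul(-1, Mul(2, -27, Pow(Add(0, 900), -1)))) = Add(0, Mul(-1, Mul(2, -27, Pow(900, -1)))) = Add(0, Mul(-1, Mul(2, -27, Rational(1, 900)))) = Add(0, Mul(-1, Rational(-3, 50))) = Add(0, Rational(3, 50)) = Rational(3, 50)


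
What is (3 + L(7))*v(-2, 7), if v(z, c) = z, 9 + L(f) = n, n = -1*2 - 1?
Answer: 18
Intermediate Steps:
n = -3 (n = -2 - 1 = -3)
L(f) = -12 (L(f) = -9 - 3 = -12)
(3 + L(7))*v(-2, 7) = (3 - 12)*(-2) = -9*(-2) = 18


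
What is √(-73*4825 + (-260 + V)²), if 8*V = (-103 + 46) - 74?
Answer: I*√17653879/8 ≈ 525.21*I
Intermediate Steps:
V = -131/8 (V = ((-103 + 46) - 74)/8 = (-57 - 74)/8 = (⅛)*(-131) = -131/8 ≈ -16.375)
√(-73*4825 + (-260 + V)²) = √(-73*4825 + (-260 - 131/8)²) = √(-352225 + (-2211/8)²) = √(-352225 + 4888521/64) = √(-17653879/64) = I*√17653879/8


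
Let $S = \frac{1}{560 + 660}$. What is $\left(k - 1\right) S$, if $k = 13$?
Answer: $\frac{3}{305} \approx 0.0098361$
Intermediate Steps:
$S = \frac{1}{1220} \approx 0.00081967$
$\left(k - 1\right) S = \left(13 - 1\right) \frac{1}{1220} = 12 \cdot \frac{1}{1220} = \frac{3}{305}$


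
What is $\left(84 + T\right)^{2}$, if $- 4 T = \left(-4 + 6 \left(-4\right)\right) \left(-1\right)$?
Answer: $5929$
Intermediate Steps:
$T = -7$ ($T = - \frac{\left(-4 + 6 \left(-4\right)\right) \left(-1\right)}{4} = - \frac{\left(-4 - 24\right) \left(-1\right)}{4} = - \frac{\left(-28\right) \left(-1\right)}{4} = \left(- \frac{1}{4}\right) 28 = -7$)
$\left(84 + T\right)^{2} = \left(84 - 7\right)^{2} = 77^{2} = 5929$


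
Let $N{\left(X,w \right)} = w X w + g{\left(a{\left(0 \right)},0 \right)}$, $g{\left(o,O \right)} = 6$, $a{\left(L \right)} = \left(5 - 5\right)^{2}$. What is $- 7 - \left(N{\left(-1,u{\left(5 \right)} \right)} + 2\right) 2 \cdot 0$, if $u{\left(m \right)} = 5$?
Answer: $0$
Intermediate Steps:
$a{\left(L \right)} = 0$ ($a{\left(L \right)} = 0^{2} = 0$)
$N{\left(X,w \right)} = 6 + X w^{2}$ ($N{\left(X,w \right)} = w X w + 6 = X w w + 6 = X w^{2} + 6 = 6 + X w^{2}$)
$- 7 - \left(N{\left(-1,u{\left(5 \right)} \right)} + 2\right) 2 \cdot 0 = - 7 - \left(\left(6 - 5^{2}\right) + 2\right) 2 \cdot 0 = - 7 - \left(\left(6 - 25\right) + 2\right) 2 \cdot 0 = - 7 - \left(-19 + 2\right) 2 \cdot 0 = - 7 - \left(-17\right) 2 \cdot 0 = - 7 \left(-1\right) \left(-34\right) 0 = - 7 \cdot 34 \cdot 0 = \left(-7\right) 0 = 0$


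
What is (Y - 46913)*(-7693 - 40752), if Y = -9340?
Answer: 2725176585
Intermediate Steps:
(Y - 46913)*(-7693 - 40752) = (-9340 - 46913)*(-7693 - 40752) = -56253*(-48445) = 2725176585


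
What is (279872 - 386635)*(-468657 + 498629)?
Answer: -3199900636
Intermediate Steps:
(279872 - 386635)*(-468657 + 498629) = -106763*29972 = -3199900636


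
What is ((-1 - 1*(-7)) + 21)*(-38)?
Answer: -1026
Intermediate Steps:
((-1 - 1*(-7)) + 21)*(-38) = ((-1 + 7) + 21)*(-38) = (6 + 21)*(-38) = 27*(-38) = -1026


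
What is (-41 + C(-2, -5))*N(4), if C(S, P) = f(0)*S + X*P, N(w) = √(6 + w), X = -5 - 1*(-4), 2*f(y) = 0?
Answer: -36*√10 ≈ -113.84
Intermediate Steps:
f(y) = 0 (f(y) = (½)*0 = 0)
X = -1 (X = -5 + 4 = -1)
C(S, P) = -P (C(S, P) = 0*S - P = 0 - P = -P)
(-41 + C(-2, -5))*N(4) = (-41 - 1*(-5))*√(6 + 4) = (-41 + 5)*√10 = -36*√10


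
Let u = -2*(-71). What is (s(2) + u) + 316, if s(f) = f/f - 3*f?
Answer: 453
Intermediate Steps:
s(f) = 1 - 3*f
u = 142
(s(2) + u) + 316 = ((1 - 3*2) + 142) + 316 = ((1 - 6) + 142) + 316 = (-5 + 142) + 316 = 137 + 316 = 453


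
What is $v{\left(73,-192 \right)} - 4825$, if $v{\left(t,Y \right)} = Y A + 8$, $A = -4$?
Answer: $-4049$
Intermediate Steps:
$v{\left(t,Y \right)} = 8 - 4 Y$ ($v{\left(t,Y \right)} = Y \left(-4\right) + 8 = - 4 Y + 8 = 8 - 4 Y$)
$v{\left(73,-192 \right)} - 4825 = \left(8 - -768\right) - 4825 = \left(8 + 768\right) - 4825 = 776 - 4825 = -4049$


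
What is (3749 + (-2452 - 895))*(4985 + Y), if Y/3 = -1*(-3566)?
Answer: 6304566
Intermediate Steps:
Y = 10698 (Y = 3*(-1*(-3566)) = 3*3566 = 10698)
(3749 + (-2452 - 895))*(4985 + Y) = (3749 + (-2452 - 895))*(4985 + 10698) = (3749 - 3347)*15683 = 402*15683 = 6304566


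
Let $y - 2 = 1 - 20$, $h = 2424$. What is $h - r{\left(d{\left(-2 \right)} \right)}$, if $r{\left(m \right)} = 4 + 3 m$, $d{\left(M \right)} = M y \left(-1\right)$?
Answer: $2522$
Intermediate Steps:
$y = -17$ ($y = 2 + \left(1 - 20\right) = 2 - 19 = -17$)
$d{\left(M \right)} = 17 M$ ($d{\left(M \right)} = M \left(-17\right) \left(-1\right) = - 17 M \left(-1\right) = 17 M$)
$h - r{\left(d{\left(-2 \right)} \right)} = 2424 - \left(4 + 3 \cdot 17 \left(-2\right)\right) = 2424 - \left(4 + 3 \left(-34\right)\right) = 2424 - \left(4 - 102\right) = 2424 - -98 = 2424 + 98 = 2522$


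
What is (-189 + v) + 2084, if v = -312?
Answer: 1583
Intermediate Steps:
(-189 + v) + 2084 = (-189 - 312) + 2084 = -501 + 2084 = 1583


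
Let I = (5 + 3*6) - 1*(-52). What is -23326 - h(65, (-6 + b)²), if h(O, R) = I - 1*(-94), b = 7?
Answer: -23495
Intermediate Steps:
I = 75 (I = (5 + 18) + 52 = 23 + 52 = 75)
h(O, R) = 169 (h(O, R) = 75 - 1*(-94) = 75 + 94 = 169)
-23326 - h(65, (-6 + b)²) = -23326 - 1*169 = -23326 - 169 = -23495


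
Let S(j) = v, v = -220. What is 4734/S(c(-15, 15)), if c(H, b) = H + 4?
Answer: -2367/110 ≈ -21.518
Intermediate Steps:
c(H, b) = 4 + H
S(j) = -220
4734/S(c(-15, 15)) = 4734/(-220) = 4734*(-1/220) = -2367/110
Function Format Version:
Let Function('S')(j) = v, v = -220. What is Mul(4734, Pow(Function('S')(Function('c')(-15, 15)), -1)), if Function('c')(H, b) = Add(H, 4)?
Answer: Rational(-2367, 110) ≈ -21.518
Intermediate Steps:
Function('c')(H, b) = Add(4, H)
Function('S')(j) = -220
Mul(4734, Pow(Function('S')(Function('c')(-15, 15)), -1)) = Mul(4734, Pow(-220, -1)) = Mul(4734, Rational(-1, 220)) = Rational(-2367, 110)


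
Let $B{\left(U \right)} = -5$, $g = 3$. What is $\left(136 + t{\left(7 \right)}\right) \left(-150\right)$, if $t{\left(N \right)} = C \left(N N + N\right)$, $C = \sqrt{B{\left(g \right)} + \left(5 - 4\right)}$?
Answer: $-20400 - 16800 i \approx -20400.0 - 16800.0 i$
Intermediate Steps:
$C = 2 i$ ($C = \sqrt{-5 + \left(5 - 4\right)} = \sqrt{-5 + 1} = \sqrt{-4} = 2 i \approx 2.0 i$)
$t{\left(N \right)} = 2 i \left(N + N^{2}\right)$ ($t{\left(N \right)} = 2 i \left(N N + N\right) = 2 i \left(N^{2} + N\right) = 2 i \left(N + N^{2}\right)$)
$\left(136 + t{\left(7 \right)}\right) \left(-150\right) = \left(136 + 2 i 7 \left(1 + 7\right)\right) \left(-150\right) = \left(136 + 2 i 7 \cdot 8\right) \left(-150\right) = \left(136 + 112 i\right) \left(-150\right) = -20400 - 16800 i$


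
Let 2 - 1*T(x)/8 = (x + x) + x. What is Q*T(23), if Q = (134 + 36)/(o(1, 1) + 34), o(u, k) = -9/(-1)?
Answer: -91120/43 ≈ -2119.1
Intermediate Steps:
o(u, k) = 9 (o(u, k) = -9*(-1) = 9)
Q = 170/43 (Q = (134 + 36)/(9 + 34) = 170/43 ≈ 3.9535)
T(x) = 16 - 24*x (T(x) = 16 - 8*((x + x) + x) = 16 - 8*(2*x + x) = 16 - 24*x)
Q*T(23) = 170*(16 - 24*23)/43 = 170*(16 - 552)/43 = (170/43)*(-536) = -91120/43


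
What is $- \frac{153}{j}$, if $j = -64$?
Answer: $\frac{153}{64} \approx 2.3906$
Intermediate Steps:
$- \frac{153}{j} = - \frac{153}{-64} = \left(-153\right) \left(- \frac{1}{64}\right) = \frac{153}{64}$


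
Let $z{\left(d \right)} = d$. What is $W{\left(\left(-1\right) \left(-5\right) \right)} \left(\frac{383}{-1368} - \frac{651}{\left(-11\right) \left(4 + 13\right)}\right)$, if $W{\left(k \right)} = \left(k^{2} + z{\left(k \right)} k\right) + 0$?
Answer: $\frac{20473675}{127908} \approx 160.07$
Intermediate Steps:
$W{\left(k \right)} = 2 k^{2}$ ($W{\left(k \right)} = \left(k^{2} + k k\right) + 0 = \left(k^{2} + k^{2}\right) + 0 = 2 k^{2} + 0 = 2 k^{2}$)
$W{\left(\left(-1\right) \left(-5\right) \right)} \left(\frac{383}{-1368} - \frac{651}{\left(-11\right) \left(4 + 13\right)}\right) = 2 \left(\left(-1\right) \left(-5\right)\right)^{2} \left(\frac{383}{-1368} - \frac{651}{\left(-11\right) \left(4 + 13\right)}\right) = 2 \cdot 5^{2} \left(383 \left(- \frac{1}{1368}\right) - \frac{651}{\left(-11\right) 17}\right) = 2 \cdot 25 \left(- \frac{383}{1368} - \frac{651}{-187}\right) = 50 \left(- \frac{383}{1368} - - \frac{651}{187}\right) = 50 \left(- \frac{383}{1368} + \frac{651}{187}\right) = 50 \cdot \frac{818947}{255816} = \frac{20473675}{127908}$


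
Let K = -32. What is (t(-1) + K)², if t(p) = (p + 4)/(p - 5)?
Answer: 4225/4 ≈ 1056.3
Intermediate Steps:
t(p) = (4 + p)/(-5 + p)
(t(-1) + K)² = ((4 - 1)/(-5 - 1) - 32)² = (3/(-6) - 32)² = (-⅙*3 - 32)² = (-½ - 32)² = (-65/2)² = 4225/4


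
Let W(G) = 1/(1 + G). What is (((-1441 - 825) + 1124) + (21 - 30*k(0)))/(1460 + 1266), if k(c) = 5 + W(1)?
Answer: -643/1363 ≈ -0.47175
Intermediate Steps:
k(c) = 11/2 (k(c) = 5 + 1/(1 + 1) = 5 + 1/2 = 5 + ½ = 11/2)
(((-1441 - 825) + 1124) + (21 - 30*k(0)))/(1460 + 1266) = (((-1441 - 825) + 1124) + (21 - 30*11/2))/(1460 + 1266) = ((-2266 + 1124) + (21 - 165))/2726 = (-1142 - 144)*(1/2726) = -1286*1/2726 = -643/1363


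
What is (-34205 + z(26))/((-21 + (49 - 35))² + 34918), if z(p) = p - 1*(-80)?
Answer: -34099/34967 ≈ -0.97518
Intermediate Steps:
z(p) = 80 + p (z(p) = p + 80 = 80 + p)
(-34205 + z(26))/((-21 + (49 - 35))² + 34918) = (-34205 + (80 + 26))/((-21 + (49 - 35))² + 34918) = (-34205 + 106)/((-21 + 14)² + 34918) = -34099/((-7)² + 34918) = -34099/(49 + 34918) = -34099/34967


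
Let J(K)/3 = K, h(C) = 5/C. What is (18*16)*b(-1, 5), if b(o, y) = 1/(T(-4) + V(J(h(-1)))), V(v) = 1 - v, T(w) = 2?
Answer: 16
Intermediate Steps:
J(K) = 3*K
b(o, y) = 1/18 (b(o, y) = 1/(2 + (1 - 3*5/(-1))) = 1/(2 + (1 - 3*5*(-1))) = 1/(2 + (1 - 3*(-5))) = 1/(2 + (1 - 1*(-15))) = 1/(2 + (1 + 15)) = 1/(2 + 16) = 1/18)
(18*16)*b(-1, 5) = (18*16)*(1/18) = 288*(1/18) = 16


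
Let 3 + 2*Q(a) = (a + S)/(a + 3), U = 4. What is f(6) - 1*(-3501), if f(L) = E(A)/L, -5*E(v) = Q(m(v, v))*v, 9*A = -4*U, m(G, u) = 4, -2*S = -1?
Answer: 1102793/315 ≈ 3500.9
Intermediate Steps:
S = ½ (S = -½*(-1) = ½ ≈ 0.50000)
Q(a) = -3/2 + (½ + a)/(2*(3 + a)) (Q(a) = -3/2 + ((a + ½)/(a + 3))/2 = -3/2 + ((½ + a)/(3 + a))/2 = -3/2 + (½ + a)/(2*(3 + a)))
A = -16/9 (A = (-4*4)/9 = (⅑)*(-16) = -16/9 ≈ -1.7778)
E(v) = 33*v/140 (E(v) = -(-17/4 - 1*4)/(3 + 4)*v/5 = -(-17/4 - 4)/7*v/5 = -(⅐)*(-33/4)*v/5 = -(-33)*v/140 = 33*v/140)
f(L) = -44/(105*L) (f(L) = ((33/140)*(-16/9))/L = -44/(105*L))
f(6) - 1*(-3501) = -44/105/6 - 1*(-3501) = -44/105*⅙ + 3501 = -22/315 + 3501 = 1102793/315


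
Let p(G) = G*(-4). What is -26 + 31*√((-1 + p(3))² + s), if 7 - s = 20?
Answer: -26 + 62*√39 ≈ 361.19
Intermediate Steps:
s = -13 (s = 7 - 1*20 = 7 - 20 = -13)
p(G) = -4*G
-26 + 31*√((-1 + p(3))² + s) = -26 + 31*√((-1 - 4*3)² - 13) = -26 + 31*√((-1 - 12)² - 13) = -26 + 31*√((-13)² - 13) = -26 + 31*√(169 - 13) = -26 + 31*√156 = -26 + 31*(2*√39) = -26 + 62*√39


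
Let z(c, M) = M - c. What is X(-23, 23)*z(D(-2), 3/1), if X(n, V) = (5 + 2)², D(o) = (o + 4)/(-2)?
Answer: 196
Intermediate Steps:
D(o) = -2 - o/2 (D(o) = -(4 + o)/2 = -2 - o/2)
X(n, V) = 49 (X(n, V) = 7² = 49)
X(-23, 23)*z(D(-2), 3/1) = 49*(3/1 - (-2 - ½*(-2))) = 49*(3*1 - (-2 + 1)) = 49*(3 - 1*(-1)) = 49*(3 + 1) = 49*4 = 196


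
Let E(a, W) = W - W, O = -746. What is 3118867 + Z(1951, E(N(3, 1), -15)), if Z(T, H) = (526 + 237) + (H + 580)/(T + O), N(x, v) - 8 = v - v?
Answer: 751830946/241 ≈ 3.1196e+6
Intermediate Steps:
N(x, v) = 8 (N(x, v) = 8 + (v - v) = 8 + 0 = 8)
E(a, W) = 0
Z(T, H) = 763 + (580 + H)/(-746 + T) (Z(T, H) = (526 + 237) + (H + 580)/(T - 746) = 763 + (580 + H)/(-746 + T))
3118867 + Z(1951, E(N(3, 1), -15)) = 3118867 + (-568618 + 0 + 763*1951)/(-746 + 1951) = 3118867 + (-568618 + 0 + 1488613)/1205 = 3118867 + (1/1205)*919995 = 3118867 + 183999/241 = 751830946/241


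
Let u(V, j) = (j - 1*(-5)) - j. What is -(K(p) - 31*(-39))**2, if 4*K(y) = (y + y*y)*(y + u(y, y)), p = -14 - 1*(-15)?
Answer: -1468944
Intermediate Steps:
u(V, j) = 5 (u(V, j) = (j + 5) - j = (5 + j) - j = 5)
p = 1 (p = -14 + 15 = 1)
K(y) = (5 + y)*(y + y**2)/4 (K(y) = ((y + y*y)*(y + 5))/4 = ((y + y**2)*(5 + y))/4 = ((5 + y)*(y + y**2))/4 = (5 + y)*(y + y**2)/4)
-(K(p) - 31*(-39))**2 = -((1/4)*1*(5 + 1**2 + 6*1) - 31*(-39))**2 = -((1/4)*1*(5 + 1 + 6) + 1209)**2 = -((1/4)*1*12 + 1209)**2 = -(3 + 1209)**2 = -1*1212**2 = -1*1468944 = -1468944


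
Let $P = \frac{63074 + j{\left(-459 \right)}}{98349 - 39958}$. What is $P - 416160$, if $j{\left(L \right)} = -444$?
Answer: $- \frac{24299935930}{58391} \approx -4.1616 \cdot 10^{5}$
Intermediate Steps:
$P = \frac{62630}{58391}$ ($P = \frac{63074 - 444}{98349 - 39958} = \frac{62630}{58391} \approx 1.0726$)
$P - 416160 = \frac{62630}{58391} - 416160 = - \frac{24299935930}{58391}$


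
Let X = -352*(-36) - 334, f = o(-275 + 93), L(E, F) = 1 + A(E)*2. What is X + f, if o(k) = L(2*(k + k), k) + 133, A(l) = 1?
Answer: 12474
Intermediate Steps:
L(E, F) = 3 (L(E, F) = 1 + 1*2 = 1 + 2 = 3)
o(k) = 136 (o(k) = 3 + 133 = 136)
f = 136
X = 12338 (X = 12672 - 334 = 12338)
X + f = 12338 + 136 = 12474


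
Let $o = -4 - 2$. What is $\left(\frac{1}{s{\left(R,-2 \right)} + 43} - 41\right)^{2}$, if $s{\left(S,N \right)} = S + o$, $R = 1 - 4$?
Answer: $\frac{1940449}{1156} \approx 1678.6$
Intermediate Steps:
$R = -3$ ($R = 1 - 4 = -3$)
$o = -6$
$s{\left(S,N \right)} = -6 + S$ ($s{\left(S,N \right)} = S - 6 = -6 + S$)
$\left(\frac{1}{s{\left(R,-2 \right)} + 43} - 41\right)^{2} = \left(\frac{1}{\left(-6 - 3\right) + 43} - 41\right)^{2} = \left(\frac{1}{-9 + 43} - 41\right)^{2} = \left(\frac{1}{34} - 41\right)^{2} = \left(- \frac{1393}{34}\right)^{2} = \frac{1940449}{1156}$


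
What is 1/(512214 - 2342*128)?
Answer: 1/212438 ≈ 4.7073e-6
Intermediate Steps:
1/(512214 - 2342*128) = 1/(512214 - 299776) = 1/212438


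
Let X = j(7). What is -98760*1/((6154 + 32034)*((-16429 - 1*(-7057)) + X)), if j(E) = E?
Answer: 4938/17881531 ≈ 0.00027615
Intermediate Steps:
X = 7
-98760*1/((6154 + 32034)*((-16429 - 1*(-7057)) + X)) = -98760*1/((6154 + 32034)*((-16429 - 1*(-7057)) + 7)) = -98760*1/(38188*((-16429 + 7057) + 7)) = -98760*1/(38188*(-9372 + 7)) = -98760/(38188*(-9365)) = -98760/(-357630620) = -98760*(-1/357630620) = 4938/17881531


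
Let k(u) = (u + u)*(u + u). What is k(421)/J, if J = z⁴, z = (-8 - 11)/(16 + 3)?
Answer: 708964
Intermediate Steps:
k(u) = 4*u² (k(u) = (2*u)*(2*u) = 4*u²)
z = -1 (z = -19/19 = -19*1/19 = -1)
J = 1 (J = (-1)⁴ = 1)
k(421)/J = (4*421²)/1 = (4*177241)*1 = 708964*1 = 708964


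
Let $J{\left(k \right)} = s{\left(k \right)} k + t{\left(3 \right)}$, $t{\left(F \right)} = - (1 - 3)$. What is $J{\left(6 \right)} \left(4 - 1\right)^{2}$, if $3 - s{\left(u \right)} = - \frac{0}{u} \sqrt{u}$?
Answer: $180$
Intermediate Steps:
$t{\left(F \right)} = 2$ ($t{\left(F \right)} = \left(-1\right) \left(-2\right) = 2$)
$s{\left(u \right)} = 3$ ($s{\left(u \right)} = 3 - - \frac{0}{u} \sqrt{u} = 3 - \left(-1\right) 0 \sqrt{u} = 3 - 0 \sqrt{u} = 3 - 0 = 3 + 0 = 3$)
$J{\left(k \right)} = 2 + 3 k$ ($J{\left(k \right)} = 3 k + 2 = 2 + 3 k$)
$J{\left(6 \right)} \left(4 - 1\right)^{2} = \left(2 + 3 \cdot 6\right) \left(4 - 1\right)^{2} = \left(2 + 18\right) 3^{2} = 20 \cdot 9 = 180$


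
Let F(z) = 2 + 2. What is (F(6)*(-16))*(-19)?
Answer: 1216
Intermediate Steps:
F(z) = 4
(F(6)*(-16))*(-19) = (4*(-16))*(-19) = -64*(-19) = 1216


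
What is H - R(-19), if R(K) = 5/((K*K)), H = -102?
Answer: -36827/361 ≈ -102.01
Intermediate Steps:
R(K) = 5/K**2 (R(K) = 5/(K**2) = 5/K**2)
H - R(-19) = -102 - 5/(-19)**2 = -102 - 5/361 = -36827/361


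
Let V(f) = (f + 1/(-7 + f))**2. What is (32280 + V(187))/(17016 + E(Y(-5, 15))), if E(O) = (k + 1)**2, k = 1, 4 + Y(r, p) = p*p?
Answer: 58890133/14904000 ≈ 3.9513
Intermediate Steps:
Y(r, p) = -4 + p**2 (Y(r, p) = -4 + p*p = -4 + p**2)
E(O) = 4 (E(O) = (1 + 1)**2 = 2**2 = 4)
(32280 + V(187))/(17016 + E(Y(-5, 15))) = (32280 + (1 + 187**2 - 7*187)**2/(-7 + 187)**2)/(17016 + 4) = (32280 + (1 + 34969 - 1309)**2/180**2)/17020 = (32280 + (1/32400)*33661**2)*(1/17020) = (32280 + (1/32400)*1133062921)*(1/17020) = (32280 + 1133062921/32400)*(1/17020) = (2178934921/32400)*(1/17020) = 58890133/14904000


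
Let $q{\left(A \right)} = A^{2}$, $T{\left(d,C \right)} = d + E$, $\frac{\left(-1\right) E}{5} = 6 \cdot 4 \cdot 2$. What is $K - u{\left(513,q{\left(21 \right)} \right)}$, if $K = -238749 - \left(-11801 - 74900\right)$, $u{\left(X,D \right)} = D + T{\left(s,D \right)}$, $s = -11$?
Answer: $-152238$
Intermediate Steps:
$E = -240$ ($E = - 5 \cdot 6 \cdot 4 \cdot 2 = - 5 \cdot 24 \cdot 2 = \left(-5\right) 48 = -240$)
$T{\left(d,C \right)} = -240 + d$ ($T{\left(d,C \right)} = d - 240 = -240 + d$)
$u{\left(X,D \right)} = -251 + D$ ($u{\left(X,D \right)} = D - 251 = -251 + D$)
$K = -152048$ ($K = -238749 - \left(-11801 - 74900\right) = -238749 - -86701 = -238749 + 86701 = -152048$)
$K - u{\left(513,q{\left(21 \right)} \right)} = -152048 - \left(-251 + 21^{2}\right) = -152048 - \left(-251 + 441\right) = -152048 - 190 = -152238$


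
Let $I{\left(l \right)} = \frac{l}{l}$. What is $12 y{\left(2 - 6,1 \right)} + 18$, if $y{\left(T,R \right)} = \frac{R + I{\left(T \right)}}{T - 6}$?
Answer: $\frac{78}{5} \approx 15.6$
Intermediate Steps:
$I{\left(l \right)} = 1$
$y{\left(T,R \right)} = \frac{1 + R}{-6 + T}$ ($y{\left(T,R \right)} = \frac{R + 1}{T - 6} = \frac{1 + R}{-6 + T}$)
$12 y{\left(2 - 6,1 \right)} + 18 = 12 \frac{1 + 1}{-6 + \left(2 - 6\right)} + 18 = 12 \frac{1}{-6 + \left(2 - 6\right)} 2 + 18 = 12 \frac{1}{-6 - 4} \cdot 2 + 18 = 12 \frac{1}{-10} \cdot 2 + 18 = 12 \left(\left(- \frac{1}{10}\right) 2\right) + 18 = 12 \left(- \frac{1}{5}\right) + 18 = - \frac{12}{5} + 18 = \frac{78}{5}$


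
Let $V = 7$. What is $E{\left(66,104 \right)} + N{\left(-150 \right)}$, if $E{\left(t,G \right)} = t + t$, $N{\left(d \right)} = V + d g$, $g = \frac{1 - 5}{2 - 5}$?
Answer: $-61$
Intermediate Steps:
$g = \frac{4}{3}$ ($g = - \frac{4}{-3} = \left(-4\right) \left(- \frac{1}{3}\right) = \frac{4}{3} \approx 1.3333$)
$N{\left(d \right)} = 7 + \frac{4 d}{3}$ ($N{\left(d \right)} = 7 + d \frac{4}{3} = 7 + \frac{4 d}{3}$)
$E{\left(t,G \right)} = 2 t$
$E{\left(66,104 \right)} + N{\left(-150 \right)} = 2 \cdot 66 + \left(7 + \frac{4}{3} \left(-150\right)\right) = 132 + \left(7 - 200\right) = 132 - 193 = -61$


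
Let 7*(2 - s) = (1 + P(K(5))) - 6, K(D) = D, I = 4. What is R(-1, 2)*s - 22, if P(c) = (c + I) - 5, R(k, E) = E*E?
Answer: -94/7 ≈ -13.429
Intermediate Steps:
R(k, E) = E**2
P(c) = -1 + c (P(c) = (c + 4) - 5 = (4 + c) - 5 = -1 + c)
s = 15/7 (s = 2 - ((1 + (-1 + 5)) - 6)/7 = 2 - ((1 + 4) - 6)/7 = 2 - (5 - 6)/7 = 2 - 1/7*(-1) = 2 + 1/7 = 15/7 ≈ 2.1429)
R(-1, 2)*s - 22 = 2**2*(15/7) - 22 = 4*(15/7) - 22 = 60/7 - 22 = -94/7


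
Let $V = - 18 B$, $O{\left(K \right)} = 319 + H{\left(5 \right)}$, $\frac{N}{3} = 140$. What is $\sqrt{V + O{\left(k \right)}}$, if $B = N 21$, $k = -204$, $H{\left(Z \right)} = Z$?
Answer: $18 i \sqrt{489} \approx 398.04 i$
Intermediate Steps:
$N = 420$ ($N = 3 \cdot 140 = 420$)
$O{\left(K \right)} = 324$ ($O{\left(K \right)} = 319 + 5 = 324$)
$B = 8820$ ($B = 420 \cdot 21 = 8820$)
$V = -158760$ ($V = \left(-18\right) 8820 = -158760$)
$\sqrt{V + O{\left(k \right)}} = \sqrt{-158760 + 324} = \sqrt{-158436} = 18 i \sqrt{489}$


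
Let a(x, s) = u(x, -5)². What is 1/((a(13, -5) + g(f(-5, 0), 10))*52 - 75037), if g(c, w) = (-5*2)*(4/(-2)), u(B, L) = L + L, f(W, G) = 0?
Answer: -1/68797 ≈ -1.4536e-5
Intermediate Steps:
u(B, L) = 2*L
g(c, w) = 20 (g(c, w) = -40*(-1)/2 = -10*(-2) = 20)
a(x, s) = 100 (a(x, s) = (2*(-5))² = (-10)² = 100)
1/((a(13, -5) + g(f(-5, 0), 10))*52 - 75037) = 1/((100 + 20)*52 - 75037) = 1/(120*52 - 75037) = 1/(6240 - 75037) = 1/(-68797) = -1/68797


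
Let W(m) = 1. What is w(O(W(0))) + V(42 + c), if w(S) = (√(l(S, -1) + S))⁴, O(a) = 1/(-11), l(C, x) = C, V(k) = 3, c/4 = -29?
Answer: 367/121 ≈ 3.0331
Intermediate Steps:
c = -116 (c = 4*(-29) = -116)
O(a) = -1/11
w(S) = 4*S² (w(S) = (√(S + S))⁴ = (√(2*S))⁴ = (√2*√S)⁴ = 4*S²)
w(O(W(0))) + V(42 + c) = 4*(-1/11)² + 3 = 4*(1/121) + 3 = 4/121 + 3 = 367/121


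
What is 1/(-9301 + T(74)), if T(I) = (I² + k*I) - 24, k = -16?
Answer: -1/5033 ≈ -0.00019869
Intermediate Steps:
T(I) = -24 + I² - 16*I (T(I) = (I² - 16*I) - 24 = -24 + I² - 16*I)
1/(-9301 + T(74)) = 1/(-9301 + (-24 + 74² - 16*74)) = 1/(-9301 + (-24 + 5476 - 1184)) = 1/(-9301 + 4268) = 1/(-5033) = -1/5033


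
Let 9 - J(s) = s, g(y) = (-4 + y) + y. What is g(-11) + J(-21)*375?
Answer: 11224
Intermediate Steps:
g(y) = -4 + 2*y
J(s) = 9 - s
g(-11) + J(-21)*375 = (-4 + 2*(-11)) + (9 - 1*(-21))*375 = (-4 - 22) + (9 + 21)*375 = -26 + 30*375 = -26 + 11250 = 11224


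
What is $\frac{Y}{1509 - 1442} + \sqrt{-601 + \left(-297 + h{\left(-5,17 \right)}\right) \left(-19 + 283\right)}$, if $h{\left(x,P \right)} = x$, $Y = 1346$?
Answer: $\frac{1346}{67} + i \sqrt{80329} \approx 20.09 + 283.42 i$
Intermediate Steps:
$\frac{Y}{1509 - 1442} + \sqrt{-601 + \left(-297 + h{\left(-5,17 \right)}\right) \left(-19 + 283\right)} = \frac{1346}{1509 - 1442} + \sqrt{-601 + \left(-297 - 5\right) \left(-19 + 283\right)} = \frac{1346}{67} + \sqrt{-601 - 79728} = 1346 \cdot \frac{1}{67} + \sqrt{-601 - 79728} = \frac{1346}{67} + \sqrt{-80329} = \frac{1346}{67} + i \sqrt{80329}$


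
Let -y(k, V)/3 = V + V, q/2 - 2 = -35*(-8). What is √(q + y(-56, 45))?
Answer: 7*√6 ≈ 17.146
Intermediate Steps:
q = 564 (q = 4 + 2*(-35*(-8)) = 4 + 2*280 = 4 + 560 = 564)
y(k, V) = -6*V (y(k, V) = -3*(V + V) = -6*V)
√(q + y(-56, 45)) = √(564 - 6*45) = √(564 - 270) = √294 = 7*√6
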